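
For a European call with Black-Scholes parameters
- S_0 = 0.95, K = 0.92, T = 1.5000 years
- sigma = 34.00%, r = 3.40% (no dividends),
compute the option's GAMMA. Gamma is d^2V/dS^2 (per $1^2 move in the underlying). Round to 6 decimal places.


d1 = 0.4077399362; d2 = -0.0086733201
phi(d1) = 0.3671207518; exp(-qT) = 1.0000000000; exp(-rT) = 0.9502786705
Gamma = exp(-qT) * phi(d1) / (S * sigma * sqrt(T)) = 1.0000000000 * 0.3671207518 / (0.9500 * 0.3400 * 1.2247448714) = 0.928027

Answer: Gamma = 0.928027


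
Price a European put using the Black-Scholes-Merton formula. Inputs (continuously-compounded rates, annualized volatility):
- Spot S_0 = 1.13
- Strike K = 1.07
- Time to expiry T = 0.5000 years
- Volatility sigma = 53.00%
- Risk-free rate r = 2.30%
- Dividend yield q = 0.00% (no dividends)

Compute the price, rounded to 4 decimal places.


Answer: Price = 0.1290

Derivation:
d1 = (ln(S/K) + (r - q + 0.5*sigma^2) * T) / (sigma * sqrt(T)) = 0.36365030
d2 = d1 - sigma * sqrt(T) = -0.01111629
exp(-rT) = 0.98856587; exp(-qT) = 1.00000000
P = K * exp(-rT) * N(-d2) - S_0 * exp(-qT) * N(-d1)
N(-d1) = 0.35805958; N(-d2) = 0.50443467
P = 1.0700 * 0.98856587 * 0.50443467 - 1.1300 * 1.00000000 * 0.35805958 = 0.1290


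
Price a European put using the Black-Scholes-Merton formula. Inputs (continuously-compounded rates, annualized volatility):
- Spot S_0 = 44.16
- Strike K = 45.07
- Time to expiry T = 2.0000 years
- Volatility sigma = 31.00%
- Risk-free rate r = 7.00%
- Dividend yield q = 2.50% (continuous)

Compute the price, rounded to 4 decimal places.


d1 = (ln(S/K) + (r - q + 0.5*sigma^2) * T) / (sigma * sqrt(T)) = 0.37796583
d2 = d1 - sigma * sqrt(T) = -0.06044037
exp(-rT) = 0.86935824; exp(-qT) = 0.95122942
P = K * exp(-rT) * N(-d2) - S_0 * exp(-qT) * N(-d1)
N(-d1) = 0.35272799; N(-d2) = 0.52409755
P = 45.0700 * 0.86935824 * 0.52409755 - 44.1600 * 0.95122942 * 0.35272799 = 5.7184

Answer: Price = 5.7184


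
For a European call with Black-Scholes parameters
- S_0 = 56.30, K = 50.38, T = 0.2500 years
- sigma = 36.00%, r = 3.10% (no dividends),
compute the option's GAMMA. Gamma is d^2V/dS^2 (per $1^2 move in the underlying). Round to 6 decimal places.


d1 = 0.7502792457; d2 = 0.5702792457
phi(d1) = 0.3010743585; exp(-qT) = 1.0000000000; exp(-rT) = 0.9922799538
Gamma = exp(-qT) * phi(d1) / (S * sigma * sqrt(T)) = 1.0000000000 * 0.3010743585 / (56.3000 * 0.3600 * 0.5000000000) = 0.029709

Answer: Gamma = 0.029709


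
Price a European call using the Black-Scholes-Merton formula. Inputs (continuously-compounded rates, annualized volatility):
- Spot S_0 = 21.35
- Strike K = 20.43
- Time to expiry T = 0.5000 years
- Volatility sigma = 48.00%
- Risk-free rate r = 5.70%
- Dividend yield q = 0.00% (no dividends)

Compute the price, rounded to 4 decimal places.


d1 = (ln(S/K) + (r - q + 0.5*sigma^2) * T) / (sigma * sqrt(T)) = 0.38345025
d2 = d1 - sigma * sqrt(T) = 0.04403900
exp(-rT) = 0.97190229; exp(-qT) = 1.00000000
C = S_0 * exp(-qT) * N(d1) - K * exp(-rT) * N(d2)
N(d1) = 0.64930702; N(d2) = 0.51756334
C = 21.3500 * 1.00000000 * 0.64930702 - 20.4300 * 0.97190229 * 0.51756334 = 3.5860

Answer: Price = 3.5860


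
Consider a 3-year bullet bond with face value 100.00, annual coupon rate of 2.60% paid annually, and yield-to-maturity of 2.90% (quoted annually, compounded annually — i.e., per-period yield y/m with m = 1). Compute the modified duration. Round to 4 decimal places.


Answer: Modified duration = 2.8419

Derivation:
Coupon per period c = face * coupon_rate / m = 2.600000
Periods per year m = 1; per-period yield y/m = 0.029000
Number of cashflows N = 3
Cashflows (t years, CF_t, discount factor 1/(1+y/m)^(m*t), PV):
  t = 1.0000: CF_t = 2.600000, DF = 0.971817, PV = 2.526725
  t = 2.0000: CF_t = 2.600000, DF = 0.944429, PV = 2.455515
  t = 3.0000: CF_t = 102.600000, DF = 0.917812, PV = 94.167542
Price P = sum_t PV_t = 99.149782
First compute Macaulay numerator sum_t t * PV_t:
  t * PV_t at t = 1.0000: 2.526725
  t * PV_t at t = 2.0000: 4.911030
  t * PV_t at t = 3.0000: 282.502627
Macaulay duration D = 289.940382 / 99.149782 = 2.924266
Modified duration = D / (1 + y/m) = 2.924266 / (1 + 0.029000) = 2.841853


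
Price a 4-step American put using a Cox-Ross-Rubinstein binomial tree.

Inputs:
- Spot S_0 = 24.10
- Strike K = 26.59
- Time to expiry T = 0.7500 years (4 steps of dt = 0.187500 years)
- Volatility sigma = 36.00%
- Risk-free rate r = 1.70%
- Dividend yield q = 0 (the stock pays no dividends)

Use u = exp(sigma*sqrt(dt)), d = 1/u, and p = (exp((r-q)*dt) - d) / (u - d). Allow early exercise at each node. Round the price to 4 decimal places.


Answer: Price = V(0,0) = 4.5000

Derivation:
dt = T/N = 0.187500
u = exp(sigma*sqrt(dt)) = 1.168691; d = 1/u = 0.855658
p = (exp((r-q)*dt) - d) / (u - d) = 0.471306
Discount per step: exp(-r*dt) = 0.996818
Stock lattice S(k, i) with i counting down-moves:
  k=0: S(0,0) = 24.1000
  k=1: S(1,0) = 28.1655; S(1,1) = 20.6214
  k=2: S(2,0) = 32.9167; S(2,1) = 24.1000; S(2,2) = 17.6448
  k=3: S(3,0) = 38.4695; S(3,1) = 28.1655; S(3,2) = 20.6214; S(3,3) = 15.0979
  k=4: S(4,0) = 44.9590; S(4,1) = 32.9167; S(4,2) = 24.1000; S(4,3) = 17.6448; S(4,4) = 12.9187
Terminal payoffs V(N, i) = max(K - S_T, 0):
  V(4,0) = 0.000000; V(4,1) = 0.000000; V(4,2) = 2.490000; V(4,3) = 8.945172; V(4,4) = 13.671330
Backward induction: V(k, i) = exp(-r*dt) * [p * V(k+1, i) + (1-p) * V(k+1, i+1)]; then take max(V_cont, immediate exercise) for American.
  V(3,0) = exp(-r*dt) * [p*0.000000 + (1-p)*0.000000] = 0.000000; exercise = 0.000000; V(3,0) = max -> 0.000000
  V(3,1) = exp(-r*dt) * [p*0.000000 + (1-p)*2.490000] = 1.312257; exercise = 0.000000; V(3,1) = max -> 1.312257
  V(3,2) = exp(-r*dt) * [p*2.490000 + (1-p)*8.945172] = 5.884023; exercise = 5.968643; V(3,2) = max -> 5.968643
  V(3,3) = exp(-r*dt) * [p*8.945172 + (1-p)*13.671330] = 11.407442; exercise = 11.492063; V(3,3) = max -> 11.492063
  V(2,0) = exp(-r*dt) * [p*0.000000 + (1-p)*1.312257] = 0.691574; exercise = 0.000000; V(2,0) = max -> 0.691574
  V(2,1) = exp(-r*dt) * [p*1.312257 + (1-p)*5.968643] = 3.762048; exercise = 2.490000; V(2,1) = max -> 3.762048
  V(2,2) = exp(-r*dt) * [p*5.968643 + (1-p)*11.492063] = 8.860552; exercise = 8.945172; V(2,2) = max -> 8.945172
  V(1,0) = exp(-r*dt) * [p*0.691574 + (1-p)*3.762048] = 2.307547; exercise = 0.000000; V(1,0) = max -> 2.307547
  V(1,1) = exp(-r*dt) * [p*3.762048 + (1-p)*8.945172] = 6.481639; exercise = 5.968643; V(1,1) = max -> 6.481639
  V(0,0) = exp(-r*dt) * [p*2.307547 + (1-p)*6.481639] = 4.499996; exercise = 2.490000; V(0,0) = max -> 4.499996


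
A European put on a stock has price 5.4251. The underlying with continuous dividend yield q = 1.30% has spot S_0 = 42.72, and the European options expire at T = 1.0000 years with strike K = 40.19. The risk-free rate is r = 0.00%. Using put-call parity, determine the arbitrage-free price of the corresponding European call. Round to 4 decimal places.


Put-call parity: C - P = S_0 * exp(-qT) - K * exp(-rT).
S_0 * exp(-qT) = 42.7200 * 0.98708414 = 42.16823425
K * exp(-rT) = 40.1900 * 1.00000000 = 40.19000000
C = P + S*exp(-qT) - K*exp(-rT)
C = 5.4251 + 42.16823425 - 40.19000000 = 7.4033

Answer: Call price = 7.4033


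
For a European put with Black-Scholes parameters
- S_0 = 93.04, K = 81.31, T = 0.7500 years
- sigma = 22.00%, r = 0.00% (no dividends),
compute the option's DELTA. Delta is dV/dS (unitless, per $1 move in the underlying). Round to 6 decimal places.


Answer: Delta = -0.211111

Derivation:
d1 = 0.8025719743; d2 = 0.6120463855
phi(d1) = 0.2890951460; exp(-qT) = 1.0000000000; exp(-rT) = 1.0000000000
N(-d1) = 0.2111110862
Delta = -exp(-qT) * N(-d1) = -1.0000000000 * 0.2111110862 = -0.211111


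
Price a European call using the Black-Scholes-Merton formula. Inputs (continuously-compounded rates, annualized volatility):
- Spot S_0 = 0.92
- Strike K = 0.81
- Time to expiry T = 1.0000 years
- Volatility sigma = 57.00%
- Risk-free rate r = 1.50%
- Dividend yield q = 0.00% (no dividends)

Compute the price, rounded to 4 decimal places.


d1 = (ln(S/K) + (r - q + 0.5*sigma^2) * T) / (sigma * sqrt(T)) = 0.53471828
d2 = d1 - sigma * sqrt(T) = -0.03528172
exp(-rT) = 0.98511194; exp(-qT) = 1.00000000
C = S_0 * exp(-qT) * N(d1) - K * exp(-rT) * N(d2)
N(d1) = 0.70357766; N(d2) = 0.48592755
C = 0.9200 * 1.00000000 * 0.70357766 - 0.8100 * 0.98511194 * 0.48592755 = 0.2596

Answer: Price = 0.2596


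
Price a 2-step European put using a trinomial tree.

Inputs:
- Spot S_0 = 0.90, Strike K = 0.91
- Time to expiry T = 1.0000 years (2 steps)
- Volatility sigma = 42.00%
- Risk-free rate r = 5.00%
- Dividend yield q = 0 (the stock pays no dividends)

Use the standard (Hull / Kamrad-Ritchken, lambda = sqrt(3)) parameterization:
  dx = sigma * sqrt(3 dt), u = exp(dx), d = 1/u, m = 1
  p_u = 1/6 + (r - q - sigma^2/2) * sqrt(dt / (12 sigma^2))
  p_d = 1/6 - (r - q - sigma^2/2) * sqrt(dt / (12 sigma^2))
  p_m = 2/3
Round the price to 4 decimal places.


Answer: Price = V(0,0) = 0.1113

Derivation:
dt = T/N = 0.500000; dx = sigma*sqrt(3*dt) = 0.514393
u = exp(dx) = 1.672623; d = 1/u = 0.597863
p_u = 0.148101, p_m = 0.666667, p_d = 0.185232
Discount per step: exp(-r*dt) = 0.975310
Stock lattice S(k, j) with j the centered position index:
  k=0: S(0,+0) = 0.9000
  k=1: S(1,-1) = 0.5381; S(1,+0) = 0.9000; S(1,+1) = 1.5054
  k=2: S(2,-2) = 0.3217; S(2,-1) = 0.5381; S(2,+0) = 0.9000; S(2,+1) = 1.5054; S(2,+2) = 2.5179
Terminal payoffs V(N, j) = max(K - S_T, 0):
  V(2,-2) = 0.588303; V(2,-1) = 0.371923; V(2,+0) = 0.010000; V(2,+1) = 0.000000; V(2,+2) = 0.000000
Backward induction: V(k, j) = exp(-r*dt) * [p_u * V(k+1, j+1) + p_m * V(k+1, j) + p_d * V(k+1, j-1)]
  V(1,-1) = exp(-r*dt) * [p_u*0.010000 + p_m*0.371923 + p_d*0.588303] = 0.349553
  V(1,+0) = exp(-r*dt) * [p_u*0.000000 + p_m*0.010000 + p_d*0.371923] = 0.073693
  V(1,+1) = exp(-r*dt) * [p_u*0.000000 + p_m*0.000000 + p_d*0.010000] = 0.001807
  V(0,+0) = exp(-r*dt) * [p_u*0.001807 + p_m*0.073693 + p_d*0.349553] = 0.111327


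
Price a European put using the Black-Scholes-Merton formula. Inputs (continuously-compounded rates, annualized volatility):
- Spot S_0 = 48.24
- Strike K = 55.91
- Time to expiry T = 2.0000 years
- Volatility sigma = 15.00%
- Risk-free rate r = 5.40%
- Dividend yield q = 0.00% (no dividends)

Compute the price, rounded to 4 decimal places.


d1 = (ln(S/K) + (r - q + 0.5*sigma^2) * T) / (sigma * sqrt(T)) = -0.08039664
d2 = d1 - sigma * sqrt(T) = -0.29252867
exp(-rT) = 0.89762760; exp(-qT) = 1.00000000
P = K * exp(-rT) * N(-d2) - S_0 * exp(-qT) * N(-d1)
N(-d1) = 0.53203910; N(-d2) = 0.61505878
P = 55.9100 * 0.89762760 * 0.61505878 - 48.2400 * 1.00000000 * 0.53203910 = 5.2020

Answer: Price = 5.2020


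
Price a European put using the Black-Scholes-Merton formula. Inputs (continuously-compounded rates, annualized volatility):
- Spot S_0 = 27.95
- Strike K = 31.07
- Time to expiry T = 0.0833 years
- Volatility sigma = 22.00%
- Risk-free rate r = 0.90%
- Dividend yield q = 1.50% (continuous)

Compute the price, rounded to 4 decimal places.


Answer: Price = 3.1680

Derivation:
d1 = (ln(S/K) + (r - q + 0.5*sigma^2) * T) / (sigma * sqrt(T)) = -1.64277669
d2 = d1 - sigma * sqrt(T) = -1.70627252
exp(-rT) = 0.99925058; exp(-qT) = 0.99875128
P = K * exp(-rT) * N(-d2) - S_0 * exp(-qT) * N(-d1)
N(-d1) = 0.94978543; N(-d2) = 0.95602132
P = 31.0700 * 0.99925058 * 0.95602132 - 27.9500 * 0.99875128 * 0.94978543 = 3.1680


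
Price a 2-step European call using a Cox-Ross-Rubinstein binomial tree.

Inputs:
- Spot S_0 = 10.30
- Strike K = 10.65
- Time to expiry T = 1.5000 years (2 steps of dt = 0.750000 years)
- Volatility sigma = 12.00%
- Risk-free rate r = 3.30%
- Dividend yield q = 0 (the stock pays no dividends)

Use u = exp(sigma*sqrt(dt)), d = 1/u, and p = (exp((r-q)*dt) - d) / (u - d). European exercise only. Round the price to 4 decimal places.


Answer: Price = V(0,0) = 0.6824

Derivation:
dt = T/N = 0.750000
u = exp(sigma*sqrt(dt)) = 1.109515; d = 1/u = 0.901295
p = (exp((r-q)*dt) - d) / (u - d) = 0.594390
Discount per step: exp(-r*dt) = 0.975554
Stock lattice S(k, i) with i counting down-moves:
  k=0: S(0,0) = 10.3000
  k=1: S(1,0) = 11.4280; S(1,1) = 9.2833
  k=2: S(2,0) = 12.6795; S(2,1) = 10.3000; S(2,2) = 8.3670
Terminal payoffs V(N, i) = max(S_T - K, 0):
  V(2,0) = 2.029544; V(2,1) = 0.000000; V(2,2) = 0.000000
Backward induction: V(k, i) = exp(-r*dt) * [p * V(k+1, i) + (1-p) * V(k+1, i+1)].
  V(1,0) = exp(-r*dt) * [p*2.029544 + (1-p)*0.000000] = 1.176851
  V(1,1) = exp(-r*dt) * [p*0.000000 + (1-p)*0.000000] = 0.000000
  V(0,0) = exp(-r*dt) * [p*1.176851 + (1-p)*0.000000] = 0.682408


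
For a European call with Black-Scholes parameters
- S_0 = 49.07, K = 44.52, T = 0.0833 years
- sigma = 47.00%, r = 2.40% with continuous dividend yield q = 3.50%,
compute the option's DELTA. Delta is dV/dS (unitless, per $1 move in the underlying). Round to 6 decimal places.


Answer: Delta = 0.779565

Derivation:
d1 = 0.7784251560; d2 = 0.6427749809
phi(d1) = 0.2946664044; exp(-qT) = 0.9970887459; exp(-rT) = 0.9980027971
N(d1) = 0.7818407933
Delta = exp(-qT) * N(d1) = 0.9970887459 * 0.7818407933 = 0.779565


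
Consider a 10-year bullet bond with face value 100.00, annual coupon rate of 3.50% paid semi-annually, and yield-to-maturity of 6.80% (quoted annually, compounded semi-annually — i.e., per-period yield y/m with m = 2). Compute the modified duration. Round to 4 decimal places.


Coupon per period c = face * coupon_rate / m = 1.750000
Periods per year m = 2; per-period yield y/m = 0.034000
Number of cashflows N = 20
Cashflows (t years, CF_t, discount factor 1/(1+y/m)^(m*t), PV):
  t = 0.5000: CF_t = 1.750000, DF = 0.967118, PV = 1.692456
  t = 1.0000: CF_t = 1.750000, DF = 0.935317, PV = 1.636805
  t = 1.5000: CF_t = 1.750000, DF = 0.904562, PV = 1.582984
  t = 2.0000: CF_t = 1.750000, DF = 0.874818, PV = 1.530932
  t = 2.5000: CF_t = 1.750000, DF = 0.846052, PV = 1.480592
  t = 3.0000: CF_t = 1.750000, DF = 0.818233, PV = 1.431907
  t = 3.5000: CF_t = 1.750000, DF = 0.791327, PV = 1.384823
  t = 4.0000: CF_t = 1.750000, DF = 0.765307, PV = 1.339287
  t = 4.5000: CF_t = 1.750000, DF = 0.740142, PV = 1.295249
  t = 5.0000: CF_t = 1.750000, DF = 0.715805, PV = 1.252658
  t = 5.5000: CF_t = 1.750000, DF = 0.692268, PV = 1.211468
  t = 6.0000: CF_t = 1.750000, DF = 0.669505, PV = 1.171633
  t = 6.5000: CF_t = 1.750000, DF = 0.647490, PV = 1.133107
  t = 7.0000: CF_t = 1.750000, DF = 0.626199, PV = 1.095848
  t = 7.5000: CF_t = 1.750000, DF = 0.605608, PV = 1.059815
  t = 8.0000: CF_t = 1.750000, DF = 0.585695, PV = 1.024966
  t = 8.5000: CF_t = 1.750000, DF = 0.566436, PV = 0.991263
  t = 9.0000: CF_t = 1.750000, DF = 0.547810, PV = 0.958668
  t = 9.5000: CF_t = 1.750000, DF = 0.529797, PV = 0.927145
  t = 10.0000: CF_t = 101.750000, DF = 0.512377, PV = 52.134312
Price P = sum_t PV_t = 76.335920
First compute Macaulay numerator sum_t t * PV_t:
  t * PV_t at t = 0.5000: 0.846228
  t * PV_t at t = 1.0000: 1.636805
  t * PV_t at t = 1.5000: 2.374475
  t * PV_t at t = 2.0000: 3.061864
  t * PV_t at t = 2.5000: 3.701480
  t * PV_t at t = 3.0000: 4.295721
  t * PV_t at t = 3.5000: 4.846881
  t * PV_t at t = 4.0000: 5.357149
  t * PV_t at t = 4.5000: 5.828620
  t * PV_t at t = 5.0000: 6.263292
  t * PV_t at t = 5.5000: 6.663077
  t * PV_t at t = 6.0000: 7.029798
  t * PV_t at t = 6.5000: 7.365198
  t * PV_t at t = 7.0000: 7.670939
  t * PV_t at t = 7.5000: 7.948611
  t * PV_t at t = 8.0000: 8.199727
  t * PV_t at t = 8.5000: 8.425735
  t * PV_t at t = 9.0000: 8.628014
  t * PV_t at t = 9.5000: 8.807881
  t * PV_t at t = 10.0000: 521.343115
Macaulay duration D = 630.294610 / 76.335920 = 8.256855
Modified duration = D / (1 + y/m) = 8.256855 / (1 + 0.034000) = 7.985353

Answer: Modified duration = 7.9854


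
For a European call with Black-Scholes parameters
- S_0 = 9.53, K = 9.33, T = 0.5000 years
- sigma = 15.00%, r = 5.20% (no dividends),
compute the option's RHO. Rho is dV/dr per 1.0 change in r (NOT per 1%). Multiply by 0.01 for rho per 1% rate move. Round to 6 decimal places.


Answer: Rho = 2.965766

Derivation:
d1 = 0.4981303552; d2 = 0.3920643380
phi(d1) = 0.3523939833; exp(-qT) = 1.0000000000; exp(-rT) = 0.9743350896
N(d2) = 0.6524946617
Rho = K*T*exp(-rT)*N(d2) = 9.3300 * 0.5000 * 0.9743350896 * 0.6524946617 = 2.965766


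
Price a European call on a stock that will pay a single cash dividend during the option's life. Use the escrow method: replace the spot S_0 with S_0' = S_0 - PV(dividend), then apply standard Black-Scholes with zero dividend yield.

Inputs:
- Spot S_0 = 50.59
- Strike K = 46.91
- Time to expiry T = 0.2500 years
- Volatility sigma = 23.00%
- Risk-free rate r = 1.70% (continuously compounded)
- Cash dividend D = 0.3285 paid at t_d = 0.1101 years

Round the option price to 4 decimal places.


Answer: Price = 4.4347

Derivation:
PV(D) = D * exp(-r * t_d) = 0.3285 * 0.99813005 = 0.32788572
S_0' = S_0 - PV(D) = 50.5900 - 0.32788572 = 50.26211428
d1 = (ln(S_0'/K) + (r + sigma^2/2)*T) / (sigma*sqrt(T)) = 0.69463675
d2 = d1 - sigma*sqrt(T) = 0.57963675
exp(-rT) = 0.99575902
N(d1) = 0.75635851; N(d2) = 0.71892020
C = S_0' * N(d1) - K * exp(-rT) * N(d2) = 50.26211428 * 0.75635851 - 46.9100 * 0.99575902 * 0.71892020 = 4.4347


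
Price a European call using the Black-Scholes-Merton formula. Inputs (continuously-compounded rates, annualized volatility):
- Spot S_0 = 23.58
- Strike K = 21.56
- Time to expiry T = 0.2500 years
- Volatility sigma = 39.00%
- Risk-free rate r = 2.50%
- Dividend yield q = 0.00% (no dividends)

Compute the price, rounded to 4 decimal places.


d1 = (ln(S/K) + (r - q + 0.5*sigma^2) * T) / (sigma * sqrt(T)) = 0.58882897
d2 = d1 - sigma * sqrt(T) = 0.39382897
exp(-rT) = 0.99376949; exp(-qT) = 1.00000000
C = S_0 * exp(-qT) * N(d1) - K * exp(-rT) * N(d2)
N(d1) = 0.72201199; N(d2) = 0.65314634
C = 23.5800 * 1.00000000 * 0.72201199 - 21.5600 * 0.99376949 * 0.65314634 = 3.0309

Answer: Price = 3.0309


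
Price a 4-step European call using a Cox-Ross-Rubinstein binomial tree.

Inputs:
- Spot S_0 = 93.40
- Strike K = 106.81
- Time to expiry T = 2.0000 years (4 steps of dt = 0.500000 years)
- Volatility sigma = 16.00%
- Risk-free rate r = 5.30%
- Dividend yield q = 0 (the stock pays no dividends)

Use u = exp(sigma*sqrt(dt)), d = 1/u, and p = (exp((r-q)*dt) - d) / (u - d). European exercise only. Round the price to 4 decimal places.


dt = T/N = 0.500000
u = exp(sigma*sqrt(dt)) = 1.119785; d = 1/u = 0.893028
p = (exp((r-q)*dt) - d) / (u - d) = 0.590173
Discount per step: exp(-r*dt) = 0.973848
Stock lattice S(k, i) with i counting down-moves:
  k=0: S(0,0) = 93.4000
  k=1: S(1,0) = 104.5880; S(1,1) = 83.4088
  k=2: S(2,0) = 117.1161; S(2,1) = 93.4000; S(2,2) = 74.4864
  k=3: S(3,0) = 131.1449; S(3,1) = 104.5880; S(3,2) = 83.4088; S(3,3) = 66.5185
  k=4: S(4,0) = 146.8541; S(4,1) = 117.1161; S(4,2) = 93.4000; S(4,3) = 74.4864; S(4,4) = 59.4029
Terminal payoffs V(N, i) = max(S_T - K, 0):
  V(4,0) = 40.044116; V(4,1) = 10.306072; V(4,2) = 0.000000; V(4,3) = 0.000000; V(4,4) = 0.000000
Backward induction: V(k, i) = exp(-r*dt) * [p * V(k+1, i) + (1-p) * V(k+1, i+1)].
  V(3,0) = exp(-r*dt) * [p*40.044116 + (1-p)*10.306072] = 27.128162
  V(3,1) = exp(-r*dt) * [p*10.306072 + (1-p)*0.000000] = 5.923302
  V(3,2) = exp(-r*dt) * [p*0.000000 + (1-p)*0.000000] = 0.000000
  V(3,3) = exp(-r*dt) * [p*0.000000 + (1-p)*0.000000] = 0.000000
  V(2,0) = exp(-r*dt) * [p*27.128162 + (1-p)*5.923302] = 17.955656
  V(2,1) = exp(-r*dt) * [p*5.923302 + (1-p)*0.000000] = 3.404353
  V(2,2) = exp(-r*dt) * [p*0.000000 + (1-p)*0.000000] = 0.000000
  V(1,0) = exp(-r*dt) * [p*17.955656 + (1-p)*3.404353] = 11.678523
  V(1,1) = exp(-r*dt) * [p*3.404353 + (1-p)*0.000000] = 1.956614
  V(0,0) = exp(-r*dt) * [p*11.678523 + (1-p)*1.956614] = 7.493005

Answer: Price = V(0,0) = 7.4930


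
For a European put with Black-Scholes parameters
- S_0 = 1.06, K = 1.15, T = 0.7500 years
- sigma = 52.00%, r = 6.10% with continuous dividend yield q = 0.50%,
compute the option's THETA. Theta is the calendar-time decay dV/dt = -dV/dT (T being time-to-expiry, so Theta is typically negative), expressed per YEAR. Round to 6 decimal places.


d1 = 0.1374692436; d2 = -0.3128639664
phi(d1) = 0.3951904692; exp(-qT) = 0.9962570225; exp(-rT) = 0.9552807525
Theta = -S*exp(-qT)*phi(d1)*sigma/(2*sqrt(T)) + r*K*exp(-rT)*N(-d2) - q*S*exp(-qT)*N(-d1)
N(-d1) = 0.4453299510; N(-d2) = 0.6228079926; sqrt(T) = 0.8660254038
Term 1 = -1.0600 * 0.9962570225 * 0.3951904692 * 0.5200 / (2 * 0.8660254038) = -0.1252928936
Term 2 = 0.0610 * 1.1500 * 0.9552807525 * 0.6228079926 = 0.0417361976
Term 3 = -0.0050 * 1.0600 * 0.9962570225 * 0.4453299510 = -0.0023514144
Theta = -0.1252928936 + (0.0417361976) + (-0.0023514144) = -0.085908

Answer: Theta = -0.085908


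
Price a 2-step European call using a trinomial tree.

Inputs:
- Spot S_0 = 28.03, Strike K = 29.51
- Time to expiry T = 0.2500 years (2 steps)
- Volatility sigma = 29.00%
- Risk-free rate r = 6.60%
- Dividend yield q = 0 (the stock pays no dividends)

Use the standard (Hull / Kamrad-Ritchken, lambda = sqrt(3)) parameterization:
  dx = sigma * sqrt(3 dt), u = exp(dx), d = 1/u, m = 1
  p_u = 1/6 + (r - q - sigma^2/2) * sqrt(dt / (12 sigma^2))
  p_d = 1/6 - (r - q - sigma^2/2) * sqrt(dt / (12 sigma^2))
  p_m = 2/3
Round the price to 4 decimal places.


dt = T/N = 0.125000; dx = sigma*sqrt(3*dt) = 0.177588
u = exp(dx) = 1.194333; d = 1/u = 0.837287
p_u = 0.175096, p_m = 0.666667, p_d = 0.158238
Discount per step: exp(-r*dt) = 0.991784
Stock lattice S(k, j) with j the centered position index:
  k=0: S(0,+0) = 28.0300
  k=1: S(1,-1) = 23.4692; S(1,+0) = 28.0300; S(1,+1) = 33.4772
  k=2: S(2,-2) = 19.6504; S(2,-1) = 23.4692; S(2,+0) = 28.0300; S(2,+1) = 33.4772; S(2,+2) = 39.9829
Terminal payoffs V(N, j) = max(S_T - K, 0):
  V(2,-2) = 0.000000; V(2,-1) = 0.000000; V(2,+0) = 0.000000; V(2,+1) = 3.967159; V(2,+2) = 10.472881
Backward induction: V(k, j) = exp(-r*dt) * [p_u * V(k+1, j+1) + p_m * V(k+1, j) + p_d * V(k+1, j-1)]
  V(1,-1) = exp(-r*dt) * [p_u*0.000000 + p_m*0.000000 + p_d*0.000000] = 0.000000
  V(1,+0) = exp(-r*dt) * [p_u*3.967159 + p_m*0.000000 + p_d*0.000000] = 0.688925
  V(1,+1) = exp(-r*dt) * [p_u*10.472881 + p_m*3.967159 + p_d*0.000000] = 4.441732
  V(0,+0) = exp(-r*dt) * [p_u*4.441732 + p_m*0.688925 + p_d*0.000000] = 1.226847

Answer: Price = V(0,0) = 1.2268


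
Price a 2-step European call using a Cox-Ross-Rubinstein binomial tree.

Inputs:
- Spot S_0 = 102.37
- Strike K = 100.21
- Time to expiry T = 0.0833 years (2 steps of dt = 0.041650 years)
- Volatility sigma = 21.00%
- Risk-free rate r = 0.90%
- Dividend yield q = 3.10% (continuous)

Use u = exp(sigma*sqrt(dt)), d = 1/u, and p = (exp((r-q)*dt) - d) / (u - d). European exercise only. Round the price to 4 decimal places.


dt = T/N = 0.041650
u = exp(sigma*sqrt(dt)) = 1.043789; d = 1/u = 0.958048
p = (exp((r-q)*dt) - d) / (u - d) = 0.478605
Discount per step: exp(-r*dt) = 0.999625
Stock lattice S(k, i) with i counting down-moves:
  k=0: S(0,0) = 102.3700
  k=1: S(1,0) = 106.8527; S(1,1) = 98.0754
  k=2: S(2,0) = 111.5317; S(2,1) = 102.3700; S(2,2) = 93.9609
Terminal payoffs V(N, i) = max(S_T - K, 0):
  V(2,0) = 11.321682; V(2,1) = 2.160000; V(2,2) = 0.000000
Backward induction: V(k, i) = exp(-r*dt) * [p * V(k+1, i) + (1-p) * V(k+1, i+1)].
  V(1,0) = exp(-r*dt) * [p*11.321682 + (1-p)*2.160000] = 6.542377
  V(1,1) = exp(-r*dt) * [p*2.160000 + (1-p)*0.000000] = 1.033400
  V(0,0) = exp(-r*dt) * [p*6.542377 + (1-p)*1.033400] = 3.668651

Answer: Price = V(0,0) = 3.6687


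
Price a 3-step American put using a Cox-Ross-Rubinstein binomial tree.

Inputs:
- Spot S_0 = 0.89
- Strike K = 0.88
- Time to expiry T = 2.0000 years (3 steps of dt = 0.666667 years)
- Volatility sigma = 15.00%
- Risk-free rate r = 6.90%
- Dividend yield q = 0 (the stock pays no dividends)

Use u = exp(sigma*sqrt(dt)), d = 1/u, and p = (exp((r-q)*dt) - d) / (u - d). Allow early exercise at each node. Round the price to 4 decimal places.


Answer: Price = V(0,0) = 0.0361

Derivation:
dt = T/N = 0.666667
u = exp(sigma*sqrt(dt)) = 1.130290; d = 1/u = 0.884728
p = (exp((r-q)*dt) - d) / (u - d) = 0.661120
Discount per step: exp(-r*dt) = 0.955042
Stock lattice S(k, i) with i counting down-moves:
  k=0: S(0,0) = 0.8900
  k=1: S(1,0) = 1.0060; S(1,1) = 0.7874
  k=2: S(2,0) = 1.1370; S(2,1) = 0.8900; S(2,2) = 0.6966
  k=3: S(3,0) = 1.2852; S(3,1) = 1.0060; S(3,2) = 0.7874; S(3,3) = 0.6163
Terminal payoffs V(N, i) = max(K - S_T, 0):
  V(3,0) = 0.000000; V(3,1) = 0.000000; V(3,2) = 0.092592; V(3,3) = 0.263660
Backward induction: V(k, i) = exp(-r*dt) * [p * V(k+1, i) + (1-p) * V(k+1, i+1)]; then take max(V_cont, immediate exercise) for American.
  V(2,0) = exp(-r*dt) * [p*0.000000 + (1-p)*0.000000] = 0.000000; exercise = 0.000000; V(2,0) = max -> 0.000000
  V(2,1) = exp(-r*dt) * [p*0.000000 + (1-p)*0.092592] = 0.029967; exercise = 0.000000; V(2,1) = max -> 0.029967
  V(2,2) = exp(-r*dt) * [p*0.092592 + (1-p)*0.263660] = 0.143794; exercise = 0.183357; V(2,2) = max -> 0.183357
  V(1,0) = exp(-r*dt) * [p*0.000000 + (1-p)*0.029967] = 0.009699; exercise = 0.000000; V(1,0) = max -> 0.009699
  V(1,1) = exp(-r*dt) * [p*0.029967 + (1-p)*0.183357] = 0.078264; exercise = 0.092592; V(1,1) = max -> 0.092592
  V(0,0) = exp(-r*dt) * [p*0.009699 + (1-p)*0.092592] = 0.036090; exercise = 0.000000; V(0,0) = max -> 0.036090


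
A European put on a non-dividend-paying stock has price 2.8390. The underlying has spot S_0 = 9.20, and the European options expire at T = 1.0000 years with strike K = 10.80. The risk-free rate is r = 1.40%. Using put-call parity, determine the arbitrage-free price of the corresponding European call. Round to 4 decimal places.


Answer: Call price = 1.3891

Derivation:
Put-call parity: C - P = S_0 * exp(-qT) - K * exp(-rT).
S_0 * exp(-qT) = 9.2000 * 1.00000000 = 9.20000000
K * exp(-rT) = 10.8000 * 0.98609754 = 10.64985348
C = P + S*exp(-qT) - K*exp(-rT)
C = 2.8390 + 9.20000000 - 10.64985348 = 1.3891


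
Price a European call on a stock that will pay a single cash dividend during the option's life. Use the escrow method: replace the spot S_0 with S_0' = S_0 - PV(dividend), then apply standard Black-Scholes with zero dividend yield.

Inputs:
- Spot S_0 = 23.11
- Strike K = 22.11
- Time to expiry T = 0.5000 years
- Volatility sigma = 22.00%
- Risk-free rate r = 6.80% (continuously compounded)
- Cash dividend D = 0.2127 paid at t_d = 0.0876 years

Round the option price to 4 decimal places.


Answer: Price = 2.2688

Derivation:
PV(D) = D * exp(-r * t_d) = 0.2127 * 0.99406091 = 0.21143675
S_0' = S_0 - PV(D) = 23.1100 - 0.21143675 = 22.89856325
d1 = (ln(S_0'/K) + (r + sigma^2/2)*T) / (sigma*sqrt(T)) = 0.52161450
d2 = d1 - sigma*sqrt(T) = 0.36605101
exp(-rT) = 0.96657150
N(d1) = 0.69903062; N(d2) = 0.64283649
C = S_0' * N(d1) - K * exp(-rT) * N(d2) = 22.89856325 * 0.69903062 - 22.1100 * 0.96657150 * 0.64283649 = 2.2688


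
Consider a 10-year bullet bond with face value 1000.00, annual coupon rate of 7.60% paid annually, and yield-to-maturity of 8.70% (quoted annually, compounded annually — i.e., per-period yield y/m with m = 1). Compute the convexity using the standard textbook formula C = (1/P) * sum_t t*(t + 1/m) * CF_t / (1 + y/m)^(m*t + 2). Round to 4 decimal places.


Answer: Convexity = 59.7652

Derivation:
Coupon per period c = face * coupon_rate / m = 76.000000
Periods per year m = 1; per-period yield y/m = 0.087000
Number of cashflows N = 10
Cashflows (t years, CF_t, discount factor 1/(1+y/m)^(m*t), PV):
  t = 1.0000: CF_t = 76.000000, DF = 0.919963, PV = 69.917203
  t = 2.0000: CF_t = 76.000000, DF = 0.846332, PV = 64.321254
  t = 3.0000: CF_t = 76.000000, DF = 0.778595, PV = 59.173187
  t = 4.0000: CF_t = 76.000000, DF = 0.716278, PV = 54.437154
  t = 5.0000: CF_t = 76.000000, DF = 0.658950, PV = 50.080179
  t = 6.0000: CF_t = 76.000000, DF = 0.606209, PV = 46.071922
  t = 7.0000: CF_t = 76.000000, DF = 0.557690, PV = 42.384473
  t = 8.0000: CF_t = 76.000000, DF = 0.513055, PV = 38.992155
  t = 9.0000: CF_t = 76.000000, DF = 0.471991, PV = 35.871348
  t = 10.0000: CF_t = 1076.000000, DF = 0.434215, PV = 467.215057
Price P = sum_t PV_t = 928.463932
Convexity numerator sum_t t*(t + 1/m) * CF_t / (1+y/m)^(m*t + 2):
  t = 1.0000: term = 118.346374
  t = 2.0000: term = 326.622927
  t = 3.0000: term = 600.962147
  t = 4.0000: term = 921.438435
  t = 5.0000: term = 1271.534179
  t = 6.0000: term = 1637.670515
  t = 7.0000: term = 2008.795480
  t = 8.0000: term = 2376.023041
  t = 9.0000: term = 2732.317205
  t = 10.0000: term = 43496.110916
Convexity = (1/P) * sum = 55489.821218 / 928.463932 = 59.765188


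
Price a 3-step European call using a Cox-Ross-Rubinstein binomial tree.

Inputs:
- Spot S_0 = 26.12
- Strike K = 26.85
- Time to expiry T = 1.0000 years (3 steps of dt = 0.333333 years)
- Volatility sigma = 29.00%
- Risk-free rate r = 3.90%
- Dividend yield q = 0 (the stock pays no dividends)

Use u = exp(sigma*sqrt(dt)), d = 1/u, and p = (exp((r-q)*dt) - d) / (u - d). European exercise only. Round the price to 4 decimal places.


dt = T/N = 0.333333
u = exp(sigma*sqrt(dt)) = 1.182264; d = 1/u = 0.845834
p = (exp((r-q)*dt) - d) / (u - d) = 0.497133
Discount per step: exp(-r*dt) = 0.987084
Stock lattice S(k, i) with i counting down-moves:
  k=0: S(0,0) = 26.1200
  k=1: S(1,0) = 30.8807; S(1,1) = 22.0932
  k=2: S(2,0) = 36.5092; S(2,1) = 26.1200; S(2,2) = 18.6872
  k=3: S(3,0) = 43.1635; S(3,1) = 30.8807; S(3,2) = 22.0932; S(3,3) = 15.8063
Terminal payoffs V(N, i) = max(S_T - K, 0):
  V(3,0) = 16.313535; V(3,1) = 4.030746; V(3,2) = 0.000000; V(3,3) = 0.000000
Backward induction: V(k, i) = exp(-r*dt) * [p * V(k+1, i) + (1-p) * V(k+1, i+1)].
  V(2,0) = exp(-r*dt) * [p*16.313535 + (1-p)*4.030746] = 10.005997
  V(2,1) = exp(-r*dt) * [p*4.030746 + (1-p)*0.000000] = 1.977935
  V(2,2) = exp(-r*dt) * [p*0.000000 + (1-p)*0.000000] = 0.000000
  V(1,0) = exp(-r*dt) * [p*10.005997 + (1-p)*1.977935] = 5.891855
  V(1,1) = exp(-r*dt) * [p*1.977935 + (1-p)*0.000000] = 0.970597
  V(0,0) = exp(-r*dt) * [p*5.891855 + (1-p)*0.970597] = 3.372981

Answer: Price = V(0,0) = 3.3730


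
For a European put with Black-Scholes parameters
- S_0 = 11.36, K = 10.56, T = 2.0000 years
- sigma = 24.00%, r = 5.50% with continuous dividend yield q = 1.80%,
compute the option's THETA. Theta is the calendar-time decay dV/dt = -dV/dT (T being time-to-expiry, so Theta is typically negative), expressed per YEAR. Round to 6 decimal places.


Answer: Theta = -0.157129

Derivation:
d1 = 0.6028825857; d2 = 0.2634713307
phi(d1) = 0.3326473899; exp(-qT) = 0.9646402935; exp(-rT) = 0.8958341353
Theta = -S*exp(-qT)*phi(d1)*sigma/(2*sqrt(T)) + r*K*exp(-rT)*N(-d2) - q*S*exp(-qT)*N(-d1)
N(-d1) = 0.2732934008; N(-d2) = 0.3960936589; sqrt(T) = 1.4142135624
Term 1 = -11.3600 * 0.9646402935 * 0.3326473899 * 0.2400 / (2 * 1.4142135624) = -0.3093100978
Term 2 = 0.0550 * 10.5600 * 0.8958341353 * 0.3960936589 = 0.2060877152
Term 3 = -0.0180 * 11.3600 * 0.9646402935 * 0.2732934008 = -0.0539070269
Theta = -0.3093100978 + (0.2060877152) + (-0.0539070269) = -0.157129


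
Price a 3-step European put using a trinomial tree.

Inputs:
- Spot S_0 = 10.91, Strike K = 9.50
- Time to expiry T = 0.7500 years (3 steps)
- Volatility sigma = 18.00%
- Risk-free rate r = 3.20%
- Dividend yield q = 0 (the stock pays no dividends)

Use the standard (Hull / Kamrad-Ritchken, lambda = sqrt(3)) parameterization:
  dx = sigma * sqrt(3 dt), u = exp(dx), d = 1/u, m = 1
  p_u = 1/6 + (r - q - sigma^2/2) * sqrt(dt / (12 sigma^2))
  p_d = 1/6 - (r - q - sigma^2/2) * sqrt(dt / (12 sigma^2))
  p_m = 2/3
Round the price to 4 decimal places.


Answer: Price = V(0,0) = 0.1146

Derivation:
dt = T/N = 0.250000; dx = sigma*sqrt(3*dt) = 0.155885
u = exp(dx) = 1.168691; d = 1/u = 0.855658
p_u = 0.179336, p_m = 0.666667, p_d = 0.153997
Discount per step: exp(-r*dt) = 0.992032
Stock lattice S(k, j) with j the centered position index:
  k=0: S(0,+0) = 10.9100
  k=1: S(1,-1) = 9.3352; S(1,+0) = 10.9100; S(1,+1) = 12.7504
  k=2: S(2,-2) = 7.9878; S(2,-1) = 9.3352; S(2,+0) = 10.9100; S(2,+1) = 12.7504; S(2,+2) = 14.9013
  k=3: S(3,-3) = 6.8348; S(3,-2) = 7.9878; S(3,-1) = 9.3352; S(3,+0) = 10.9100; S(3,+1) = 12.7504; S(3,+2) = 14.9013; S(3,+3) = 17.4150
Terminal payoffs V(N, j) = max(K - S_T, 0):
  V(3,-3) = 2.665208; V(3,-2) = 1.512238; V(3,-1) = 0.164772; V(3,+0) = 0.000000; V(3,+1) = 0.000000; V(3,+2) = 0.000000; V(3,+3) = 0.000000
Backward induction: V(k, j) = exp(-r*dt) * [p_u * V(k+1, j+1) + p_m * V(k+1, j) + p_d * V(k+1, j-1)]
  V(2,-2) = exp(-r*dt) * [p_u*0.164772 + p_m*1.512238 + p_d*2.665208] = 1.436603
  V(2,-1) = exp(-r*dt) * [p_u*0.000000 + p_m*0.164772 + p_d*1.512238] = 0.339997
  V(2,+0) = exp(-r*dt) * [p_u*0.000000 + p_m*0.000000 + p_d*0.164772] = 0.025172
  V(2,+1) = exp(-r*dt) * [p_u*0.000000 + p_m*0.000000 + p_d*0.000000] = 0.000000
  V(2,+2) = exp(-r*dt) * [p_u*0.000000 + p_m*0.000000 + p_d*0.000000] = 0.000000
  V(1,-1) = exp(-r*dt) * [p_u*0.025172 + p_m*0.339997 + p_d*1.436603] = 0.448807
  V(1,+0) = exp(-r*dt) * [p_u*0.000000 + p_m*0.025172 + p_d*0.339997] = 0.068589
  V(1,+1) = exp(-r*dt) * [p_u*0.000000 + p_m*0.000000 + p_d*0.025172] = 0.003846
  V(0,+0) = exp(-r*dt) * [p_u*0.003846 + p_m*0.068589 + p_d*0.448807] = 0.114610


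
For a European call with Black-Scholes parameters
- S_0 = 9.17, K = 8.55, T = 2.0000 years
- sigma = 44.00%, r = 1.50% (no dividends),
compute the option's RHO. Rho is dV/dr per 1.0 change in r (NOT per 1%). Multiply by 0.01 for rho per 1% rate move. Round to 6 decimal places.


Answer: Rho = 7.305284

Derivation:
d1 = 0.4718427181; d2 = -0.1504112494
phi(d1) = 0.3569154684; exp(-qT) = 1.0000000000; exp(-rT) = 0.9704455335
N(d2) = 0.4402200833
Rho = K*T*exp(-rT)*N(d2) = 8.5500 * 2.0000 * 0.9704455335 * 0.4402200833 = 7.305284


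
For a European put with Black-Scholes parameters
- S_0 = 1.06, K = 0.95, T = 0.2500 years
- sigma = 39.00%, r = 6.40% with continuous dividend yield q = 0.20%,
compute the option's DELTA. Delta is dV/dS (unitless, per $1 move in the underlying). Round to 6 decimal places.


Answer: Delta = -0.229886

Derivation:
d1 = 0.7388446283; d2 = 0.5438446283
phi(d1) = 0.3036485823; exp(-qT) = 0.9995001250; exp(-rT) = 0.9841273201
N(-d1) = 0.2300006744
Delta = -exp(-qT) * N(-d1) = -0.9995001250 * 0.2300006744 = -0.229886


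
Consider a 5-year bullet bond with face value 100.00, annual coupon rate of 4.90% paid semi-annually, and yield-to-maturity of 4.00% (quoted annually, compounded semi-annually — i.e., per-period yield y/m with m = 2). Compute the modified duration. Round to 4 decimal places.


Answer: Modified duration = 4.4184

Derivation:
Coupon per period c = face * coupon_rate / m = 2.450000
Periods per year m = 2; per-period yield y/m = 0.020000
Number of cashflows N = 10
Cashflows (t years, CF_t, discount factor 1/(1+y/m)^(m*t), PV):
  t = 0.5000: CF_t = 2.450000, DF = 0.980392, PV = 2.401961
  t = 1.0000: CF_t = 2.450000, DF = 0.961169, PV = 2.354864
  t = 1.5000: CF_t = 2.450000, DF = 0.942322, PV = 2.308690
  t = 2.0000: CF_t = 2.450000, DF = 0.923845, PV = 2.263421
  t = 2.5000: CF_t = 2.450000, DF = 0.905731, PV = 2.219040
  t = 3.0000: CF_t = 2.450000, DF = 0.887971, PV = 2.175530
  t = 3.5000: CF_t = 2.450000, DF = 0.870560, PV = 2.132872
  t = 4.0000: CF_t = 2.450000, DF = 0.853490, PV = 2.091051
  t = 4.5000: CF_t = 2.450000, DF = 0.836755, PV = 2.050050
  t = 5.0000: CF_t = 102.450000, DF = 0.820348, PV = 84.044683
Price P = sum_t PV_t = 104.042163
First compute Macaulay numerator sum_t t * PV_t:
  t * PV_t at t = 0.5000: 1.200980
  t * PV_t at t = 1.0000: 2.354864
  t * PV_t at t = 1.5000: 3.463035
  t * PV_t at t = 2.0000: 4.526843
  t * PV_t at t = 2.5000: 5.547601
  t * PV_t at t = 3.0000: 6.526590
  t * PV_t at t = 3.5000: 7.465054
  t * PV_t at t = 4.0000: 8.364206
  t * PV_t at t = 4.5000: 9.225227
  t * PV_t at t = 5.0000: 420.223417
Macaulay duration D = 468.897815 / 104.042163 = 4.506806
Modified duration = D / (1 + y/m) = 4.506806 / (1 + 0.020000) = 4.418437


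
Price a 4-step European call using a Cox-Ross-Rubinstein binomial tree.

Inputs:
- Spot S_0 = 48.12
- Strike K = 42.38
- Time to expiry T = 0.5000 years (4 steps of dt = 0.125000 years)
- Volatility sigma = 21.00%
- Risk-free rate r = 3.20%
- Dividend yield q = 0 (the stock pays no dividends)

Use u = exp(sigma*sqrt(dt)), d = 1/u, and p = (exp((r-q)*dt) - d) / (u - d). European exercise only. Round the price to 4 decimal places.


Answer: Price = V(0,0) = 7.0074

Derivation:
dt = T/N = 0.125000
u = exp(sigma*sqrt(dt)) = 1.077072; d = 1/u = 0.928443
p = (exp((r-q)*dt) - d) / (u - d) = 0.508414
Discount per step: exp(-r*dt) = 0.996008
Stock lattice S(k, i) with i counting down-moves:
  k=0: S(0,0) = 48.1200
  k=1: S(1,0) = 51.8287; S(1,1) = 44.6767
  k=2: S(2,0) = 55.8232; S(2,1) = 48.1200; S(2,2) = 41.4798
  k=3: S(3,0) = 60.1256; S(3,1) = 51.8287; S(3,2) = 44.6767; S(3,3) = 38.5116
  k=4: S(4,0) = 64.7597; S(4,1) = 55.8232; S(4,2) = 48.1200; S(4,3) = 41.4798; S(4,4) = 35.7558
Terminal payoffs V(N, i) = max(S_T - K, 0):
  V(4,0) = 22.379651; V(4,1) = 13.443243; V(4,2) = 5.740000; V(4,3) = 0.000000; V(4,4) = 0.000000
Backward induction: V(k, i) = exp(-r*dt) * [p * V(k+1, i) + (1-p) * V(k+1, i+1)].
  V(3,0) = exp(-r*dt) * [p*22.379651 + (1-p)*13.443243] = 17.914831
  V(3,1) = exp(-r*dt) * [p*13.443243 + (1-p)*5.740000] = 9.617884
  V(3,2) = exp(-r*dt) * [p*5.740000 + (1-p)*0.000000] = 2.906644
  V(3,3) = exp(-r*dt) * [p*0.000000 + (1-p)*0.000000] = 0.000000
  V(2,0) = exp(-r*dt) * [p*17.914831 + (1-p)*9.617884] = 13.780930
  V(2,1) = exp(-r*dt) * [p*9.617884 + (1-p)*2.906644] = 6.293505
  V(2,2) = exp(-r*dt) * [p*2.906644 + (1-p)*0.000000] = 1.471878
  V(1,0) = exp(-r*dt) * [p*13.780930 + (1-p)*6.293505] = 10.059893
  V(1,1) = exp(-r*dt) * [p*6.293505 + (1-p)*1.471878] = 3.907597
  V(0,0) = exp(-r*dt) * [p*10.059893 + (1-p)*3.907597] = 7.007421


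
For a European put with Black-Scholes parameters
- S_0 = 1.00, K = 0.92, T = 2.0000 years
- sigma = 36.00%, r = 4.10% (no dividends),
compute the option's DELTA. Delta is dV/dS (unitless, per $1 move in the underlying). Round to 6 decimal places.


d1 = 0.5793986000; d2 = 0.0702817176
phi(d1) = 0.3372975157; exp(-qT) = 1.0000000000; exp(-rT) = 0.9212719587
N(-d1) = 0.2811601243
Delta = -exp(-qT) * N(-d1) = -1.0000000000 * 0.2811601243 = -0.281160

Answer: Delta = -0.281160


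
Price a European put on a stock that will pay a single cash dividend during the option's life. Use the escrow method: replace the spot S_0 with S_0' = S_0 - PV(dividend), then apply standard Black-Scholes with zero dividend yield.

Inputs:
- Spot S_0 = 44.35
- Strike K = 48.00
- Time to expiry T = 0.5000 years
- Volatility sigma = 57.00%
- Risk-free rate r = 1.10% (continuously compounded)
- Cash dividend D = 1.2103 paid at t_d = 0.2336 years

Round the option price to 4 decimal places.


Answer: Price = 9.7784

Derivation:
PV(D) = D * exp(-r * t_d) = 1.2103 * 0.99743370 = 1.20719401
S_0' = S_0 - PV(D) = 44.3500 - 1.20719401 = 43.14280599
d1 = (ln(S_0'/K) + (r + sigma^2/2)*T) / (sigma*sqrt(T)) = -0.04952310
d2 = d1 - sigma*sqrt(T) = -0.45257396
exp(-rT) = 0.99451510
N(-d1) = 0.51974879; N(-d2) = 0.67457223
P = K * exp(-rT) * N(-d2) - S_0' * N(-d1) = 48.0000 * 0.99451510 * 0.67457223 - 43.14280599 * 0.51974879 = 9.7784


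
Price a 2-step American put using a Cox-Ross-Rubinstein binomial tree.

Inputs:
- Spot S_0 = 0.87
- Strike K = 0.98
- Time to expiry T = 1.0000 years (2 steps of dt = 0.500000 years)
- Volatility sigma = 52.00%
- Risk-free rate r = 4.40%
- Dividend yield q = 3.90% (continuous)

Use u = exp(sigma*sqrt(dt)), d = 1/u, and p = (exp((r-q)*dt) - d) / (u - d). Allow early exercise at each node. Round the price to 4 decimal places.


dt = T/N = 0.500000
u = exp(sigma*sqrt(dt)) = 1.444402; d = 1/u = 0.692328
p = (exp((r-q)*dt) - d) / (u - d) = 0.412426
Discount per step: exp(-r*dt) = 0.978240
Stock lattice S(k, i) with i counting down-moves:
  k=0: S(0,0) = 0.8700
  k=1: S(1,0) = 1.2566; S(1,1) = 0.6023
  k=2: S(2,0) = 1.8151; S(2,1) = 0.8700; S(2,2) = 0.4170
Terminal payoffs V(N, i) = max(K - S_T, 0):
  V(2,0) = 0.000000; V(2,1) = 0.110000; V(2,2) = 0.562993
Backward induction: V(k, i) = exp(-r*dt) * [p * V(k+1, i) + (1-p) * V(k+1, i+1)]; then take max(V_cont, immediate exercise) for American.
  V(1,0) = exp(-r*dt) * [p*0.000000 + (1-p)*0.110000] = 0.063227; exercise = 0.000000; V(1,0) = max -> 0.063227
  V(1,1) = exp(-r*dt) * [p*0.110000 + (1-p)*0.562993] = 0.367982; exercise = 0.377675; V(1,1) = max -> 0.377675
  V(0,0) = exp(-r*dt) * [p*0.063227 + (1-p)*0.377675] = 0.242592; exercise = 0.110000; V(0,0) = max -> 0.242592

Answer: Price = V(0,0) = 0.2426
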